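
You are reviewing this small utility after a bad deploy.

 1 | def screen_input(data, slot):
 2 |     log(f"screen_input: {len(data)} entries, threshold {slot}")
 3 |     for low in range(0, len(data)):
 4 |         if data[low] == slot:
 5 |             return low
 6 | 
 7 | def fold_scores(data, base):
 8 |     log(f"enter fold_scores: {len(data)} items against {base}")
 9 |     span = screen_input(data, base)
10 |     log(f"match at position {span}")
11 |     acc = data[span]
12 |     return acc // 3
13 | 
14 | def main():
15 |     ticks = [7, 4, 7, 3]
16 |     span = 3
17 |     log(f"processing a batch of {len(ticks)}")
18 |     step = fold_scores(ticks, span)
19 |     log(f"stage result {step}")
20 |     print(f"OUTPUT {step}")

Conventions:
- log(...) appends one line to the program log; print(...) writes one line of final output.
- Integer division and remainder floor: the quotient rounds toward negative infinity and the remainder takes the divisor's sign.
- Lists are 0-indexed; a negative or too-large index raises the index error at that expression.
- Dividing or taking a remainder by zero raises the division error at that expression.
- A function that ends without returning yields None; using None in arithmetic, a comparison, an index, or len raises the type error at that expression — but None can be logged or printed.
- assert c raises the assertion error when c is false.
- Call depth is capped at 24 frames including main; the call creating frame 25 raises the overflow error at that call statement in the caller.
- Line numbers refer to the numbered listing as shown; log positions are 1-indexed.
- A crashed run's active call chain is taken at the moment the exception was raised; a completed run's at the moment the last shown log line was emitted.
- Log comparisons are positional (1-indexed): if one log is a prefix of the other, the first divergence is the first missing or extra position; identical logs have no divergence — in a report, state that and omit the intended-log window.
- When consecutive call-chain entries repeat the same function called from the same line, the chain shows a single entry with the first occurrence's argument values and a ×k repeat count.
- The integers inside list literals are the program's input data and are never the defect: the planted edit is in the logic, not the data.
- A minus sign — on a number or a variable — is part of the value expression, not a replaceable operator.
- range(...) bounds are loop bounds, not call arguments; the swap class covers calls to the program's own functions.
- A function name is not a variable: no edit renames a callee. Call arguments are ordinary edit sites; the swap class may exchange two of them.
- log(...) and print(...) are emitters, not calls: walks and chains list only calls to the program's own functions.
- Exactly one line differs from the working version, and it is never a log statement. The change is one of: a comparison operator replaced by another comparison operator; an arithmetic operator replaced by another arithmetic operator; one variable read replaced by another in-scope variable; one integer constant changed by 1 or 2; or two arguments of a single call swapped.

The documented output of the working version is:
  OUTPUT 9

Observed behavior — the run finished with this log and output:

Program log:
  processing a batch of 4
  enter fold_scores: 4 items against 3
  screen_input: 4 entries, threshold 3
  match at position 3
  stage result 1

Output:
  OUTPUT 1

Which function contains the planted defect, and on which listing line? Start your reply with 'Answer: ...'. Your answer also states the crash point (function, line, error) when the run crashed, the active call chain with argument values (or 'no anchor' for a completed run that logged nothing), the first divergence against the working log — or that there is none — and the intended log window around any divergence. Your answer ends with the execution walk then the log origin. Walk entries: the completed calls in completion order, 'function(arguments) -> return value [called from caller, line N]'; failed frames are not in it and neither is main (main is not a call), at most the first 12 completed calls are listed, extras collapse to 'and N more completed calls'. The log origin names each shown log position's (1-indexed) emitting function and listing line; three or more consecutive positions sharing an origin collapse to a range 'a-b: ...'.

Answer: the defect is in fold_scores at line 12.
The tell: At log position 5 the runs split — shown 'stage result 1', but the working version logs 'stage result 9'.
Call chain: main.
First divergence: position 5 — the shown line 'stage result 1' should read 'stage result 9'.
Intended log window:
  3: screen_input: 4 entries, threshold 3
  4: match at position 3
  5: stage result 9
Execution walk:
  screen_input([7, 4, 7, 3], 3) -> 3  [called from fold_scores, line 9]
  fold_scores([7, 4, 7, 3], 3) -> 1  [called from main, line 18]
Log origin:
  1: emitted by main (line 17)
  2: emitted by fold_scores (line 8)
  3: emitted by screen_input (line 2)
  4: emitted by fold_scores (line 10)
  5: emitted by main (line 19)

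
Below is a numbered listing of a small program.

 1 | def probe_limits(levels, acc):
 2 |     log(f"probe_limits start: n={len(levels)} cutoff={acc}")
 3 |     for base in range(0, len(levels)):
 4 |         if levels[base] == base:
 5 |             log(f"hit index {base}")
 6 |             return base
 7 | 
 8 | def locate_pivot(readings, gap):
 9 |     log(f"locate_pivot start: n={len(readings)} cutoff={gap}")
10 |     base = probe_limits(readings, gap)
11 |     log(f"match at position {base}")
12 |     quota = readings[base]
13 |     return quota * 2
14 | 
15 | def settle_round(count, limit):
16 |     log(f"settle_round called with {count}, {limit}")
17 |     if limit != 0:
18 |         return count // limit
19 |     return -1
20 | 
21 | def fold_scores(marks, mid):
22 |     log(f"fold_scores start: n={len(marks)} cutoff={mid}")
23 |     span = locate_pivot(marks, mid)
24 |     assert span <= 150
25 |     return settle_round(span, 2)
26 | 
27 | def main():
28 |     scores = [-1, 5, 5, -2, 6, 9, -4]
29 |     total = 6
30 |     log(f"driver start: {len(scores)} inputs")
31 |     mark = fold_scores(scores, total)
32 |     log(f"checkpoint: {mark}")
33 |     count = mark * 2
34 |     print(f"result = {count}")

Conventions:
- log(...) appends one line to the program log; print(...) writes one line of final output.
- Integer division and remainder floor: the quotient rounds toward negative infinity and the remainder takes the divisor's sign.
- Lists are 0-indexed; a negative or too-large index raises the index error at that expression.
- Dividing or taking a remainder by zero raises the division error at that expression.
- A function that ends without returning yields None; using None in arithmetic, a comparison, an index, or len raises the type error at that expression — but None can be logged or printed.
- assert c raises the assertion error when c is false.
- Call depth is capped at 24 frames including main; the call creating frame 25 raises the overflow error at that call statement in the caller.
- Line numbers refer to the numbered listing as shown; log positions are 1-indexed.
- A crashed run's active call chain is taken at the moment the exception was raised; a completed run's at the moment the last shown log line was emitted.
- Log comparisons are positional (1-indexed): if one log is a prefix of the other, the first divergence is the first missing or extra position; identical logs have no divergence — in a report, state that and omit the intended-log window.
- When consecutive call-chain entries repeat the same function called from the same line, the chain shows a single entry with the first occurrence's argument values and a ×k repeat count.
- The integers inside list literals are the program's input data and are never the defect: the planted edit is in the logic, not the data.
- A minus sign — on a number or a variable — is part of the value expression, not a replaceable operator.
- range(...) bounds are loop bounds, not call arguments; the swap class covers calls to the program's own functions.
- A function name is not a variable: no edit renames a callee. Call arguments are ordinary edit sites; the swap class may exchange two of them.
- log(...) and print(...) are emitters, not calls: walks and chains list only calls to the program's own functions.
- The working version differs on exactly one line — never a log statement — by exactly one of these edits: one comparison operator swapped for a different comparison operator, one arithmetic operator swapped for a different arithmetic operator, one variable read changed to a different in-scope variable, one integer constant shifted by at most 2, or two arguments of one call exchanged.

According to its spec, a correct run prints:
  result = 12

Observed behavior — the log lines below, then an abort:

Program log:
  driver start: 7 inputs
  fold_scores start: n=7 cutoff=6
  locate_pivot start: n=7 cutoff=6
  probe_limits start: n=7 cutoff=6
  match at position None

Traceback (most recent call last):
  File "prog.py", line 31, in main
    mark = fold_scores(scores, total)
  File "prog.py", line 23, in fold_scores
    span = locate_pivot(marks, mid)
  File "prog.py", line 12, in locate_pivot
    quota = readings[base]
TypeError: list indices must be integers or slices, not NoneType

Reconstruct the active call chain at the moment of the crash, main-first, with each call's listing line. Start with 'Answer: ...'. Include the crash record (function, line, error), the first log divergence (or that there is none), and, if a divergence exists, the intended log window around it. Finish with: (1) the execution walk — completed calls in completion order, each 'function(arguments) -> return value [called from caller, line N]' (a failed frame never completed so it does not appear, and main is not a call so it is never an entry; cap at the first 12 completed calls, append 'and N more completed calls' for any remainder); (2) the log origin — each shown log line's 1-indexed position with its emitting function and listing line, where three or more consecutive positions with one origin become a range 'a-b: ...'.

Answer: main -> fold_scores (called at line 31) -> locate_pivot (called at line 23).
Core observation: At log position 5 the runs split — shown 'match at position None', but the working version logs 'hit index 4'.
Crash: locate_pivot, line 12, TypeError.
First divergence: at position 5 the run shows 'match at position None' where the working version logs 'hit index 4'.
Intended log window:
  3: locate_pivot start: n=7 cutoff=6
  4: probe_limits start: n=7 cutoff=6
  5: hit index 4
  6: match at position 4
Execution walk:
  probe_limits([-1, 5, 5, -2, 6, 9, -4], 6) -> None  [called from locate_pivot, line 10]
Log origins:
  1: emitted by main (line 30)
  2: emitted by fold_scores (line 22)
  3: emitted by locate_pivot (line 9)
  4: emitted by probe_limits (line 2)
  5: emitted by locate_pivot (line 11)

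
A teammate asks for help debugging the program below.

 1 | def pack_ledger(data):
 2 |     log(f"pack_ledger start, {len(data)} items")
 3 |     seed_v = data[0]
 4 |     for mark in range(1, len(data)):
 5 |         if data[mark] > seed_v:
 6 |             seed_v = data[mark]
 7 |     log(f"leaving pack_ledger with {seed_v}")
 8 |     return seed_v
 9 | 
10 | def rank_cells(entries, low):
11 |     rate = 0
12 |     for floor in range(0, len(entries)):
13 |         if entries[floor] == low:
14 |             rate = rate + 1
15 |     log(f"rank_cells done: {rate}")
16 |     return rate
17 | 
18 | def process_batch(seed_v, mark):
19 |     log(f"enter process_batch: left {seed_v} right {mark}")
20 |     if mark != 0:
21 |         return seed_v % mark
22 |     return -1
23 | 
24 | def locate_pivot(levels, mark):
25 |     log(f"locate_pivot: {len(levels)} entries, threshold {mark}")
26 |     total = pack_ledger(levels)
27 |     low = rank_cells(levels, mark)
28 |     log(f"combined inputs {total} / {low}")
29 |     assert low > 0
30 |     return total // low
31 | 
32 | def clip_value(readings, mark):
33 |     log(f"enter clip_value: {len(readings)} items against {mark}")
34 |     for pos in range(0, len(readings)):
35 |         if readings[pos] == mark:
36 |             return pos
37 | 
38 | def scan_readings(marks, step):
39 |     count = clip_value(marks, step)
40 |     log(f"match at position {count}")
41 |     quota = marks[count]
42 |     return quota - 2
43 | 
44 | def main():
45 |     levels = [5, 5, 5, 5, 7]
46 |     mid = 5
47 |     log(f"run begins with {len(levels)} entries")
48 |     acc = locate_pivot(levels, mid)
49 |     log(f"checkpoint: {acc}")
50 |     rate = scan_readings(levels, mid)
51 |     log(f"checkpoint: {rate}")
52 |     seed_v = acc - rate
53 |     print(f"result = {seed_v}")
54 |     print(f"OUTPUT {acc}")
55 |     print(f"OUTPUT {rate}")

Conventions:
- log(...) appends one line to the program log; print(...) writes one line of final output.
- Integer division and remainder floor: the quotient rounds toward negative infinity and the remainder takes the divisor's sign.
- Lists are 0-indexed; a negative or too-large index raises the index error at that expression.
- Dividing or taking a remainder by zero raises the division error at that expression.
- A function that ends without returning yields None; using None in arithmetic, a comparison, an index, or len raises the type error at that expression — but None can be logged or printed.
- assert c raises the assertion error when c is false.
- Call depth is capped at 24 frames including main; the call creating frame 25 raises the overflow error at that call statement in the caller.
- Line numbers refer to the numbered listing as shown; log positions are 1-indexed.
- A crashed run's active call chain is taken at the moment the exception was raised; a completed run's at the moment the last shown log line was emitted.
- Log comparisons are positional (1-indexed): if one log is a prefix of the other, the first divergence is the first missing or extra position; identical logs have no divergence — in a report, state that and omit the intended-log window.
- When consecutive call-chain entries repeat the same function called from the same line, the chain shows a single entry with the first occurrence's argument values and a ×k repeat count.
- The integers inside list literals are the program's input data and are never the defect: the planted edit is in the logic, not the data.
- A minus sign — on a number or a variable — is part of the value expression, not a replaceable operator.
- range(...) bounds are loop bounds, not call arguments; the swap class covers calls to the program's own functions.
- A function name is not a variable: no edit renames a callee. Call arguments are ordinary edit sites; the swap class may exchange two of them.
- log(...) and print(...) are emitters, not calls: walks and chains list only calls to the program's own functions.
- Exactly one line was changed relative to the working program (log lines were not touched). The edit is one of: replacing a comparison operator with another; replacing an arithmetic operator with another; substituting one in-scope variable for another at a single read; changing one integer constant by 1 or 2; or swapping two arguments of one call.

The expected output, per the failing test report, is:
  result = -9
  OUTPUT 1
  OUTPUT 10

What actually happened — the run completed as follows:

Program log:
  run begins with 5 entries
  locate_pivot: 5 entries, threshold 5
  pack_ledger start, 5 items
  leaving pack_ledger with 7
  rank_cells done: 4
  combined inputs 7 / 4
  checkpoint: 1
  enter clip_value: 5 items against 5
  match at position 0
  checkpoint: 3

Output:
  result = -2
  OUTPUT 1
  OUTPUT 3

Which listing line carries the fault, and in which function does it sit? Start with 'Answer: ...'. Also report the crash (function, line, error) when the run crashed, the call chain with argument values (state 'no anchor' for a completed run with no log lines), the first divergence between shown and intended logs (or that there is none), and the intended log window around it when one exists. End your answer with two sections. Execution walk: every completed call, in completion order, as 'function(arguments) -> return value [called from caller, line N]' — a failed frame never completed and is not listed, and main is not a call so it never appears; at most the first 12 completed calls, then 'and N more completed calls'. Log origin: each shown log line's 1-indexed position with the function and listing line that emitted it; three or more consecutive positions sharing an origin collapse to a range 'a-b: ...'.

Answer: the defect is in scan_readings at line 42.
The tell: The earliest visible damage is log position 10 — 'checkpoint: 3' rather than the intended 'checkpoint: 10'.
Call chain: main.
First divergence: position 10 — shown 'checkpoint: 3', intended 'checkpoint: 10'.
Intended log window:
  8: enter clip_value: 5 items against 5
  9: match at position 0
  10: checkpoint: 10
Execution walk:
  pack_ledger([5, 5, 5, 5, 7]) -> 7  [called from locate_pivot, line 26]
  rank_cells([5, 5, 5, 5, 7], 5) -> 4  [called from locate_pivot, line 27]
  locate_pivot([5, 5, 5, 5, 7], 5) -> 1  [called from main, line 48]
  clip_value([5, 5, 5, 5, 7], 5) -> 0  [called from scan_readings, line 39]
  scan_readings([5, 5, 5, 5, 7], 5) -> 3  [called from main, line 50]
Log line origins:
  1: logged in main at line 47
  2: logged in locate_pivot at line 25
  3: logged in pack_ledger at line 2
  4: logged in pack_ledger at line 7
  5: logged in rank_cells at line 15
  6: logged in locate_pivot at line 28
  7: logged in main at line 49
  8: logged in clip_value at line 33
  9: logged in scan_readings at line 40
  10: logged in main at line 51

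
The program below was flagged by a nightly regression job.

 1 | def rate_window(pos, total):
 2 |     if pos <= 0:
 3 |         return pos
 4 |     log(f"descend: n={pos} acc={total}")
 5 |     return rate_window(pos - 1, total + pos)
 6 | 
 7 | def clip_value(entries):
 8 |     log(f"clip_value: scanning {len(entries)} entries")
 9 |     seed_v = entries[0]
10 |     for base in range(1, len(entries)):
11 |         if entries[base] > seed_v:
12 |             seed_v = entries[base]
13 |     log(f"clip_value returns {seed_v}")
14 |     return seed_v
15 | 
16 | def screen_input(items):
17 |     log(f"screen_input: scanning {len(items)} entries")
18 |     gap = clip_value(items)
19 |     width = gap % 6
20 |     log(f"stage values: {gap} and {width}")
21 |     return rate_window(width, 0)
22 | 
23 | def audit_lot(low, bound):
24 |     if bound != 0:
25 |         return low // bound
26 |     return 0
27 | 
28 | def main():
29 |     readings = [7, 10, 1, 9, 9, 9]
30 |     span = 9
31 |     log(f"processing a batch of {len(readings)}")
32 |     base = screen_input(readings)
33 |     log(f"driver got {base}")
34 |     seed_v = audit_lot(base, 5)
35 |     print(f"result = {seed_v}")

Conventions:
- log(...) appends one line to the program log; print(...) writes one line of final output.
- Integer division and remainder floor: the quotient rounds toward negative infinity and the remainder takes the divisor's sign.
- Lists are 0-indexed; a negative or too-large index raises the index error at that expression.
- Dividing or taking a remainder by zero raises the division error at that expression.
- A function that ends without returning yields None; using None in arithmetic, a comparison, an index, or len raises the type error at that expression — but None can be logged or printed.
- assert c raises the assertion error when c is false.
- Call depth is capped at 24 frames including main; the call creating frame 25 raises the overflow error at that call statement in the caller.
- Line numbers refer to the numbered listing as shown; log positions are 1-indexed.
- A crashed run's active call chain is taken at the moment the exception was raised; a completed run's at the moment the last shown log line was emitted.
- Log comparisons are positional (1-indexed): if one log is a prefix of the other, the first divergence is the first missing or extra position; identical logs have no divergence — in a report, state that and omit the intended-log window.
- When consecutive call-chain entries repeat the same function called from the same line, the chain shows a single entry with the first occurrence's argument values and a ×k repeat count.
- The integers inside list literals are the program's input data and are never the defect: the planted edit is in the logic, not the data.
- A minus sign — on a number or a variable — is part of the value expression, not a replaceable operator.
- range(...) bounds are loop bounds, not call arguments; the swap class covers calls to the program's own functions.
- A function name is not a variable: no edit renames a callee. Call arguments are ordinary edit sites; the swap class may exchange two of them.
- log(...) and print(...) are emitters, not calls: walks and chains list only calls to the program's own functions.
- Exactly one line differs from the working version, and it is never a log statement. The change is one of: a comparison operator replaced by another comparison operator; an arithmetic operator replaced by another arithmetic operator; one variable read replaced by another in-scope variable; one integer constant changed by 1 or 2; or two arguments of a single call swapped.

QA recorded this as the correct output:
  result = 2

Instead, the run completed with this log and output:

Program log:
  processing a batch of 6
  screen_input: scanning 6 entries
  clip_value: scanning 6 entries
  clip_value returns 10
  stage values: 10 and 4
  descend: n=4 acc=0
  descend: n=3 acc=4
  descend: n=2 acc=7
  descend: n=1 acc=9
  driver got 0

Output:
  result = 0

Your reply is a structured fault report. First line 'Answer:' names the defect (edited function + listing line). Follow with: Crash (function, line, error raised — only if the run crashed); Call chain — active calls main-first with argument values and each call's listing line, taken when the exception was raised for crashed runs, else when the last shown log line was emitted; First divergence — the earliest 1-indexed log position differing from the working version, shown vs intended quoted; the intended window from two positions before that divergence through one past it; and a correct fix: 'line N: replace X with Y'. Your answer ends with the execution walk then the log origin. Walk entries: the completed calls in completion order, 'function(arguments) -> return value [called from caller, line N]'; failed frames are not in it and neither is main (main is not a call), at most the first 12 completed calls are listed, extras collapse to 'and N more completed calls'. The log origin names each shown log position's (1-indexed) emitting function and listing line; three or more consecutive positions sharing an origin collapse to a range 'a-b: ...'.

Answer: the defect is in rate_window at line 3.
The tell: The log first diverges at position 10: the faulty run prints 'driver got 0' where the working version prints 'driver got 10'.
Call chain: main.
First divergence: position 10; shown 'driver got 0' vs intended 'driver got 10'.
Intended log window:
  8: descend: n=2 acc=7
  9: descend: n=1 acc=9
  10: driver got 10
Execution walk:
  clip_value([7, 10, 1, 9, 9, 9]) -> 10  [called from screen_input, line 18]
  rate_window(0, 10) -> 0  [called from rate_window, line 5]
  rate_window(1, 9) -> 0  [called from rate_window, line 5]
  rate_window(2, 7) -> 0  [called from rate_window, line 5]
  rate_window(3, 4) -> 0  [called from rate_window, line 5]
  rate_window(4, 0) -> 0  [called from screen_input, line 21]
  screen_input([7, 10, 1, 9, 9, 9]) -> 0  [called from main, line 32]
  audit_lot(0, 5) -> 0  [called from main, line 34]
Origin of each log line:
  1: logged in main at line 31
  2: logged in screen_input at line 17
  3: logged in clip_value at line 8
  4: logged in clip_value at line 13
  5: logged in screen_input at line 20
  6-9: logged in rate_window at line 4
  10: logged in main at line 33
A correct fix: line 3: replace `pos` with `total`.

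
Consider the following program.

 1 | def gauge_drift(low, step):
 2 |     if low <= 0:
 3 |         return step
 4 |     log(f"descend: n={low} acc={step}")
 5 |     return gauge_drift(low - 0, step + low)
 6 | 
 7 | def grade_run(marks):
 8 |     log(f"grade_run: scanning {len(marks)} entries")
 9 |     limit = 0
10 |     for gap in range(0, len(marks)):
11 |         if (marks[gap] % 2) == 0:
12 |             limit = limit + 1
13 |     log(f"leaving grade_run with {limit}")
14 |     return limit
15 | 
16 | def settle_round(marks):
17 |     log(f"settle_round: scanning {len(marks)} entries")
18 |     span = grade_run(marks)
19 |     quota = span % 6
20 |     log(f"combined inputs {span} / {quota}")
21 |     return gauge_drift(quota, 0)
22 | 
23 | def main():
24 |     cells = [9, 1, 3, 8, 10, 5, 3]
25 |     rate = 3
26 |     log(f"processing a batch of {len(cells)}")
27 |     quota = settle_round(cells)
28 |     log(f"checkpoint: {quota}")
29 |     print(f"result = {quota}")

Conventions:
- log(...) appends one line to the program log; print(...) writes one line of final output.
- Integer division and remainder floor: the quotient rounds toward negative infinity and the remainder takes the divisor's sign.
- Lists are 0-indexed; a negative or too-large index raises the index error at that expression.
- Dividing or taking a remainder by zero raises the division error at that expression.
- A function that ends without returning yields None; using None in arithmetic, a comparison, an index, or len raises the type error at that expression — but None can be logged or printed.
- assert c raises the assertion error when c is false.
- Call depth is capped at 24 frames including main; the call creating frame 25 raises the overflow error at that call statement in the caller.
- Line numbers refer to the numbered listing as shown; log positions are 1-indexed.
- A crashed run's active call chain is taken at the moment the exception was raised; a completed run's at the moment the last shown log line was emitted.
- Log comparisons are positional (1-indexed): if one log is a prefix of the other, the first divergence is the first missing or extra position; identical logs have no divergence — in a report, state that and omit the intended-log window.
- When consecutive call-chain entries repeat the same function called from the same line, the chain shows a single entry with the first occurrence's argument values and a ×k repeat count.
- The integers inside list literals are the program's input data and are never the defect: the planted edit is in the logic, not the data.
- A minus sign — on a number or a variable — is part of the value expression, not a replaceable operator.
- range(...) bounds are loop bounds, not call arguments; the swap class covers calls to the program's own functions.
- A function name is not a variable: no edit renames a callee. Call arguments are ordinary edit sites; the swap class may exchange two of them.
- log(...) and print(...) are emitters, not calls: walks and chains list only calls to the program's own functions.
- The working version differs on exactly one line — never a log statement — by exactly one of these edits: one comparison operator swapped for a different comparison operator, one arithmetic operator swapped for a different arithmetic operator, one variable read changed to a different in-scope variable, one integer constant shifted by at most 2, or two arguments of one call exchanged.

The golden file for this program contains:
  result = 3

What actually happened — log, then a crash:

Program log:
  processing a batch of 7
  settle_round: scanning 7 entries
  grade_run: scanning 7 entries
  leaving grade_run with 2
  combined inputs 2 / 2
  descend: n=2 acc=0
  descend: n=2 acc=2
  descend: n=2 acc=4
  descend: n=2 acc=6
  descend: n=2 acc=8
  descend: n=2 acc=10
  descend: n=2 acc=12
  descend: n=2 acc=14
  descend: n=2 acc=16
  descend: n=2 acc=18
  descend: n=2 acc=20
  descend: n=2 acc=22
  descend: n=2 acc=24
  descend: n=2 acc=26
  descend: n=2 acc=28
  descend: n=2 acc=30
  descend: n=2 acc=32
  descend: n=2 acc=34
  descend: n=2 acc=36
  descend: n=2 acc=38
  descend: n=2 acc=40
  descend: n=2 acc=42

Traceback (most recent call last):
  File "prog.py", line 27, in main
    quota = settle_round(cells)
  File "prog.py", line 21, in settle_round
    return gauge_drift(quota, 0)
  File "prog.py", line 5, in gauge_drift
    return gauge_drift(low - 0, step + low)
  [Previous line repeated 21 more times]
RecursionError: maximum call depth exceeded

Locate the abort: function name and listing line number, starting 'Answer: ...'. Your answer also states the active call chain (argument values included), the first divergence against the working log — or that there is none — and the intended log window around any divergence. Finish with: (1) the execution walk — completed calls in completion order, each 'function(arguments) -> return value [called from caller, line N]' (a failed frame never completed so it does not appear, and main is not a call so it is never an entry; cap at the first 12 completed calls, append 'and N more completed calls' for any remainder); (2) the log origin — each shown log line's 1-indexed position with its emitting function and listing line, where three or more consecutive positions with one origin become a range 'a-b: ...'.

Answer: the error was raised in gauge_drift, line 5.
Key observation: The log first diverges at position 7: the faulty run prints 'descend: n=2 acc=2' where the working version prints 'descend: n=1 acc=2'.
Call chain: main -> settle_round([9, 1, 3, 8, 10, 5, 3]) (called at line 27) -> gauge_drift(2, 0) (called at line 21) -> gauge_drift(2, 2) (called at line 5) ×21.
First divergence: position 7; shown 'descend: n=2 acc=2' vs intended 'descend: n=1 acc=2'.
Intended log window:
  5: combined inputs 2 / 2
  6: descend: n=2 acc=0
  7: descend: n=1 acc=2
  8: checkpoint: 3
Execution walk:
  grade_run([9, 1, 3, 8, 10, 5, 3]) -> 2  [called from settle_round, line 18]
Log line origins:
  1: logged in main at line 26
  2: logged in settle_round at line 17
  3: logged in grade_run at line 8
  4: logged in grade_run at line 13
  5: logged in settle_round at line 20
  6-27: logged in gauge_drift at line 4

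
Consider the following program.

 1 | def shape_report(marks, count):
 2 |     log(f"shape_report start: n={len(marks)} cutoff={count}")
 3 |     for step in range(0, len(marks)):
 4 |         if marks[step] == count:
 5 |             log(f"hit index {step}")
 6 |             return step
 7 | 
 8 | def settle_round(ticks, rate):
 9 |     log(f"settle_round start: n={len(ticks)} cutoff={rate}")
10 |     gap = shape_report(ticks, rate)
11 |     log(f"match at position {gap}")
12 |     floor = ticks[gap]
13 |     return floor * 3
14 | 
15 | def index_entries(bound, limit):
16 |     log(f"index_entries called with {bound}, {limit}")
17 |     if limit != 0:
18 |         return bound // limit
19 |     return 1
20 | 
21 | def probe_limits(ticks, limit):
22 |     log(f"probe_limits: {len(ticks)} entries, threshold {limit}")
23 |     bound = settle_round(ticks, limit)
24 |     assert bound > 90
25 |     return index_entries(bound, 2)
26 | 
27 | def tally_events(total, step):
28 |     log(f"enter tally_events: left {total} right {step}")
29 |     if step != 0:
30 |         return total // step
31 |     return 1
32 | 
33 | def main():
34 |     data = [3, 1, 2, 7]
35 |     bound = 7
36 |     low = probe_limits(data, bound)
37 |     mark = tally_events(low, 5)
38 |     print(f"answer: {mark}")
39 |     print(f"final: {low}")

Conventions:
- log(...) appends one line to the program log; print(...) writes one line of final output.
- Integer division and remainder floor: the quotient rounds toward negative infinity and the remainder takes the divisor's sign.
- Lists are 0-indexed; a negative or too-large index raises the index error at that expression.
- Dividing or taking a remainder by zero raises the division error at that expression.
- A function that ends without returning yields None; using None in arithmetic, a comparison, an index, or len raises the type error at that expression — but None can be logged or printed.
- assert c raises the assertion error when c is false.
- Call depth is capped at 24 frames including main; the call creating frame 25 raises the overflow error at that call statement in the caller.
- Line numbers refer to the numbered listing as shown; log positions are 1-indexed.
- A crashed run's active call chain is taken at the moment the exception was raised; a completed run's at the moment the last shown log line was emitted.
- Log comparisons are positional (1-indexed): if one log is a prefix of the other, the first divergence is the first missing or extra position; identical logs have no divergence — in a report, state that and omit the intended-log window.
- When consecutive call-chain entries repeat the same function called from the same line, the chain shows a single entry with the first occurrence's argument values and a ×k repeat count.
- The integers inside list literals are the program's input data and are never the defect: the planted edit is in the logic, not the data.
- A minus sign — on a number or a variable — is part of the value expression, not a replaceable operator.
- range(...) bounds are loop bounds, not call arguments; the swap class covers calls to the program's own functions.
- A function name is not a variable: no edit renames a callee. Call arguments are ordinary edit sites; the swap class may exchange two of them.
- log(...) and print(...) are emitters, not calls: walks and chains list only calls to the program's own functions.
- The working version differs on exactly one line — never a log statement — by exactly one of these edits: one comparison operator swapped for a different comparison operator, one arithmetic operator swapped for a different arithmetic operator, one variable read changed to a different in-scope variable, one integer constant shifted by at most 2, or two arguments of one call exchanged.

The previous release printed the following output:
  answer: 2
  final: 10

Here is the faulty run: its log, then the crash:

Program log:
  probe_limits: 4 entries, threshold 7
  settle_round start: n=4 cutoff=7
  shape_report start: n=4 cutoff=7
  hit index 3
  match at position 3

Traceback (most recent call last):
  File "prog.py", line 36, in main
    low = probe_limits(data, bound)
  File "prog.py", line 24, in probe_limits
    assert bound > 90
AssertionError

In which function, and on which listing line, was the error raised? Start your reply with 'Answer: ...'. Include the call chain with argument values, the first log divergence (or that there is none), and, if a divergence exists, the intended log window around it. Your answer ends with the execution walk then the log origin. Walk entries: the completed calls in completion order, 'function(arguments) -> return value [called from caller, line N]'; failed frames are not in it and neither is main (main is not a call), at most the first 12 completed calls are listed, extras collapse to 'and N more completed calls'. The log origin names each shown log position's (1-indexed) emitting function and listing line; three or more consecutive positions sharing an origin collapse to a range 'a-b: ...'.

Answer: the error was raised in probe_limits, line 24.
Key fact: The shown log is a 5-line prefix of the intended one, whose next entry is 'index_entries called with 21, 2'.
Call chain: main -> probe_limits([3, 1, 2, 7], 7) (called at line 36).
First divergence: position 6; the shown log stops at 5 lines while the working version next logs 'index_entries called with 21, 2'.
Intended log window:
  4: hit index 3
  5: match at position 3
  6: index_entries called with 21, 2
  7: enter tally_events: left 10 right 5
Execution walk:
  shape_report([3, 1, 2, 7], 7) -> 3  [called from settle_round, line 10]
  settle_round([3, 1, 2, 7], 7) -> 21  [called from probe_limits, line 23]
Log origin:
  1: emitted by probe_limits (line 22)
  2: emitted by settle_round (line 9)
  3: emitted by shape_report (line 2)
  4: emitted by shape_report (line 5)
  5: emitted by settle_round (line 11)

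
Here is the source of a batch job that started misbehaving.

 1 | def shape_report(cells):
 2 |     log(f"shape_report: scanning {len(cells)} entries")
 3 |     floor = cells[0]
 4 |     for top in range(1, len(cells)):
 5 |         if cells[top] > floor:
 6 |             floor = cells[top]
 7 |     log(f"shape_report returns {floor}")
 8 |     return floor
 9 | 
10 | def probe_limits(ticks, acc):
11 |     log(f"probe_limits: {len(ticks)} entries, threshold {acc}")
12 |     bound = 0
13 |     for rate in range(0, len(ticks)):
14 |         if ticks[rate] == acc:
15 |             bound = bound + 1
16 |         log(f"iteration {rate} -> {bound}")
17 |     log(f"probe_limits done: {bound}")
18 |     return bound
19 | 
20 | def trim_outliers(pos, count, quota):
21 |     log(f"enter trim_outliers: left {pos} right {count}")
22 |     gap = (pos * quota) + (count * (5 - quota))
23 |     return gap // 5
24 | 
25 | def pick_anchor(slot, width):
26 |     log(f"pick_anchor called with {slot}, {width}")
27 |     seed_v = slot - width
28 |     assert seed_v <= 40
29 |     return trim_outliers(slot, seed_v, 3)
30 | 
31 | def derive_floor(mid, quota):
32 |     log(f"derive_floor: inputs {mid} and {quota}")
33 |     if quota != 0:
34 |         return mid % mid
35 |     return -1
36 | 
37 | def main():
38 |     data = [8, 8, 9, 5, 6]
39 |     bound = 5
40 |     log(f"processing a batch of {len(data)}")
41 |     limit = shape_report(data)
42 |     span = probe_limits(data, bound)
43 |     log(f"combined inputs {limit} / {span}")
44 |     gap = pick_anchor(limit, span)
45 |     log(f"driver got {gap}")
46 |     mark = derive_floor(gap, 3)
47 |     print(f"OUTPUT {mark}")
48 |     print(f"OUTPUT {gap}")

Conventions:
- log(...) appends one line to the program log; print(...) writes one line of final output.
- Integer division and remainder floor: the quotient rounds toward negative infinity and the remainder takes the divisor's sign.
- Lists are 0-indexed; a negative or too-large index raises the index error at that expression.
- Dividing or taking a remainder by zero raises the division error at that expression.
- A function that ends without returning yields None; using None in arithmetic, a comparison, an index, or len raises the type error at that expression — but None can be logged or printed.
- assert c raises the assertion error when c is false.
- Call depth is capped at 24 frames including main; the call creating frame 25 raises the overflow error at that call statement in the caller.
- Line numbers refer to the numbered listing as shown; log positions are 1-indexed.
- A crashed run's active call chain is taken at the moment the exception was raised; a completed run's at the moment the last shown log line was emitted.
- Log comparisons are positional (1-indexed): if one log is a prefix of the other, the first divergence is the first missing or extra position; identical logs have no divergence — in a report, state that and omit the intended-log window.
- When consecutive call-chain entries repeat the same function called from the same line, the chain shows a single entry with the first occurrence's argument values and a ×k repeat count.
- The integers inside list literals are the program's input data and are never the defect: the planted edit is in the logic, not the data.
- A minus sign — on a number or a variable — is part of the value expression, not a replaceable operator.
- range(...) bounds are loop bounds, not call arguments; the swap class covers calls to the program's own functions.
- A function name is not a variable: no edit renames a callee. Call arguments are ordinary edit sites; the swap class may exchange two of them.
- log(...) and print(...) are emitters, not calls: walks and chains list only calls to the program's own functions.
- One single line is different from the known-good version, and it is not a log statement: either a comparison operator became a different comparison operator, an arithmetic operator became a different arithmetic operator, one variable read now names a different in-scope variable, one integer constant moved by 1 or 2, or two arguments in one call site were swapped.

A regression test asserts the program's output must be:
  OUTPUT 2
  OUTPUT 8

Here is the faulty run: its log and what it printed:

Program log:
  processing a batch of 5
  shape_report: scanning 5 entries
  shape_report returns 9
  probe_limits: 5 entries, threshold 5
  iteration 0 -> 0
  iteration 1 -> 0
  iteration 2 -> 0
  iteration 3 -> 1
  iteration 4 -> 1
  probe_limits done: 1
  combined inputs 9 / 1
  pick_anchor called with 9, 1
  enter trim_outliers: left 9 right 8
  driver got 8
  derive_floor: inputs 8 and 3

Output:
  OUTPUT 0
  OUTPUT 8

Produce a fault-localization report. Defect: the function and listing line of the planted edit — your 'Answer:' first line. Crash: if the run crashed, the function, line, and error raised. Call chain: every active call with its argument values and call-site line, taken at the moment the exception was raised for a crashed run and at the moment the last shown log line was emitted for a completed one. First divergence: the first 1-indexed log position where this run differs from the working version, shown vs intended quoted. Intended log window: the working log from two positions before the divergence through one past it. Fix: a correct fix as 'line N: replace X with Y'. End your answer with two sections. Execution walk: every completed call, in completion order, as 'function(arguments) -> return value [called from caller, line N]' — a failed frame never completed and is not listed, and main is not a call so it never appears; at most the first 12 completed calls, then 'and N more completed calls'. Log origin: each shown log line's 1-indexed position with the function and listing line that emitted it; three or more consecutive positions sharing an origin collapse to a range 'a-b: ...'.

Answer: the defect is in derive_floor at line 34.
Key observation: No log line changed; the fault shows up purely in the output.
Call chain: main -> derive_floor(8, 3) (called at line 46).
First divergence: none (the log streams are identical).
Execution walk:
  shape_report([8, 8, 9, 5, 6]) -> 9  [called from main, line 41]
  probe_limits([8, 8, 9, 5, 6], 5) -> 1  [called from main, line 42]
  trim_outliers(9, 8, 3) -> 8  [called from pick_anchor, line 29]
  pick_anchor(9, 1) -> 8  [called from main, line 44]
  derive_floor(8, 3) -> 0  [called from main, line 46]
Log line origins:
  1: emitted by main (line 40)
  2: emitted by shape_report (line 2)
  3: emitted by shape_report (line 7)
  4: emitted by probe_limits (line 11)
  5-9: emitted by probe_limits (line 16)
  10: emitted by probe_limits (line 17)
  11: emitted by main (line 43)
  12: emitted by pick_anchor (line 26)
  13: emitted by trim_outliers (line 21)
  14: emitted by main (line 45)
  15: emitted by derive_floor (line 32)
A correct fix: line 34: replace `mid % mid` with `mid % quota`.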